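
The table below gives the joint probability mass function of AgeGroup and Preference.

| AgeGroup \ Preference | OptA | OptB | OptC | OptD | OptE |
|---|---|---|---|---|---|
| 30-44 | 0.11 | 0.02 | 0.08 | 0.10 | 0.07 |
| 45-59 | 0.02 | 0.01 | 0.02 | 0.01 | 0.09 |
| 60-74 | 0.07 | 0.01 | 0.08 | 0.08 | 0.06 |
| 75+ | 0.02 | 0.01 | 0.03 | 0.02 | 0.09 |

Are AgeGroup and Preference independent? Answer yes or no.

no

P(AgeGroup=30-44) = 0.38 and P(Preference=OptE) = 0.31, so their product is 0.1178, but P(AgeGroup=30-44, Preference=OptE) = 0.07. Since these differ, AgeGroup and Preference are not independent.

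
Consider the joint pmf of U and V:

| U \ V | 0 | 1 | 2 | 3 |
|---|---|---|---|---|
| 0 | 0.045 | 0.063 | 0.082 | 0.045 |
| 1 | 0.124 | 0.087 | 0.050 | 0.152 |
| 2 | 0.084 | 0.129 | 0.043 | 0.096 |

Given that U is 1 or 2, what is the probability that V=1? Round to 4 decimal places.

0.2824

P(U=1) = 0.124 + 0.087 + 0.050 + 0.152 = 0.413.
P(U=2) = 0.084 + 0.129 + 0.043 + 0.096 = 0.352.
P(U ∈ {1, 2}) = 0.413 + 0.352 = 0.765; P(V=1, U ∈ {1, 2}) = 0.087 + 0.129 = 0.216.
P(V=1 | U ∈ {1, 2}) = 0.216/0.765 = 0.2824.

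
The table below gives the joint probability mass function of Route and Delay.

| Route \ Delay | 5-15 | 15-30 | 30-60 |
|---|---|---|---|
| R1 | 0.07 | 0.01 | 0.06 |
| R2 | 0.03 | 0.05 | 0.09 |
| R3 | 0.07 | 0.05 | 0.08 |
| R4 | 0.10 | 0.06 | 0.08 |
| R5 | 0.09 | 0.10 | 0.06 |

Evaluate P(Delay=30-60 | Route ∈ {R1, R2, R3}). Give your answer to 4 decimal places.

P(Route=R1) = 0.07 + 0.01 + 0.06 = 0.14.
P(Route=R2) = 0.03 + 0.05 + 0.09 = 0.17.
P(Route=R3) = 0.07 + 0.05 + 0.08 = 0.20.
P(Route ∈ {R1, R2, R3}) = 0.14 + 0.17 + 0.20 = 0.51; P(Delay=30-60, Route ∈ {R1, R2, R3}) = 0.06 + 0.09 + 0.08 = 0.23.
P(Delay=30-60 | Route ∈ {R1, R2, R3}) = 0.23/0.51 = 0.4510.

0.4510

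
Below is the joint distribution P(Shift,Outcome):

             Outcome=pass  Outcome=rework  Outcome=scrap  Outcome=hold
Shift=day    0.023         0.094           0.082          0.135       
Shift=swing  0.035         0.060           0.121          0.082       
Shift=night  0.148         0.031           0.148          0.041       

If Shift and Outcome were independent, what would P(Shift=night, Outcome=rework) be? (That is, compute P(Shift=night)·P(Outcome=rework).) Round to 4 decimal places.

0.0681

P(Shift=night) = 0.148 + 0.031 + 0.148 + 0.041 = 0.368.
P(Outcome=rework) = 0.094 + 0.060 + 0.031 = 0.185.
Product: 0.368 × 0.185 = 0.0681.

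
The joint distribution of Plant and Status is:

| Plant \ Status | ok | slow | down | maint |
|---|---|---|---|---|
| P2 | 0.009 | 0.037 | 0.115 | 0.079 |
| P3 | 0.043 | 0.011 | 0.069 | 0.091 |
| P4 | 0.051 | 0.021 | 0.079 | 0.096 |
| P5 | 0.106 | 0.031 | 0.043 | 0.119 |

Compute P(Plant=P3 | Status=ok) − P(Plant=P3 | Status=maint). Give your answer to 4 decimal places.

-0.0306

P(Status=ok) = 0.009 + 0.043 + 0.051 + 0.106 = 0.209; P(Plant=P3 | Status=ok) = 0.043/0.209 = 0.20574.
P(Status=maint) = 0.079 + 0.091 + 0.096 + 0.119 = 0.385; P(Plant=P3 | Status=maint) = 0.091/0.385 = 0.23636.
Difference = -0.0306.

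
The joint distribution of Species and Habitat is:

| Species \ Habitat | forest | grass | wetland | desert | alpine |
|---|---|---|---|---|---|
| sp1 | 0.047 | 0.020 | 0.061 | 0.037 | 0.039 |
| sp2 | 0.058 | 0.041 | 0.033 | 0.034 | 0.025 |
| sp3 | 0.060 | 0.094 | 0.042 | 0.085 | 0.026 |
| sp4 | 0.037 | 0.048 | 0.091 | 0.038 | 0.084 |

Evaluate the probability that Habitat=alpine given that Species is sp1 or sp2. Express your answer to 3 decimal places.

P(Species=sp1) = 0.047 + 0.020 + 0.061 + 0.037 + 0.039 = 0.204.
P(Species=sp2) = 0.058 + 0.041 + 0.033 + 0.034 + 0.025 = 0.191.
P(Species ∈ {sp1, sp2}) = 0.204 + 0.191 = 0.395; P(Habitat=alpine, Species ∈ {sp1, sp2}) = 0.039 + 0.025 = 0.064.
P(Habitat=alpine | Species ∈ {sp1, sp2}) = 0.064/0.395 = 0.162.

0.162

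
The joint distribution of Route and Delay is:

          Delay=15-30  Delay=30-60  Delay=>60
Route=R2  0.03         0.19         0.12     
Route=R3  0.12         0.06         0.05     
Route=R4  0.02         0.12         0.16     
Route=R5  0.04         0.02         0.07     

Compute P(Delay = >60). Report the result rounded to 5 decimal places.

0.40000

P(Delay=>60) = 0.12 + 0.05 + 0.16 + 0.07 = 0.40.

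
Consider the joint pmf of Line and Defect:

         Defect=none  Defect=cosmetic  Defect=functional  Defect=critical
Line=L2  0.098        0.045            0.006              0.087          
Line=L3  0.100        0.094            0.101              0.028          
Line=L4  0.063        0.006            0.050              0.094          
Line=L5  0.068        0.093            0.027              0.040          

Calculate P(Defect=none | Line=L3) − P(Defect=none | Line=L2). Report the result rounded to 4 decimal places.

P(Line=L3) = 0.100 + 0.094 + 0.101 + 0.028 = 0.323; P(Defect=none | Line=L3) = 0.100/0.323 = 0.30960.
P(Line=L2) = 0.098 + 0.045 + 0.006 + 0.087 = 0.236; P(Defect=none | Line=L2) = 0.098/0.236 = 0.41525.
Difference = -0.1057.

-0.1057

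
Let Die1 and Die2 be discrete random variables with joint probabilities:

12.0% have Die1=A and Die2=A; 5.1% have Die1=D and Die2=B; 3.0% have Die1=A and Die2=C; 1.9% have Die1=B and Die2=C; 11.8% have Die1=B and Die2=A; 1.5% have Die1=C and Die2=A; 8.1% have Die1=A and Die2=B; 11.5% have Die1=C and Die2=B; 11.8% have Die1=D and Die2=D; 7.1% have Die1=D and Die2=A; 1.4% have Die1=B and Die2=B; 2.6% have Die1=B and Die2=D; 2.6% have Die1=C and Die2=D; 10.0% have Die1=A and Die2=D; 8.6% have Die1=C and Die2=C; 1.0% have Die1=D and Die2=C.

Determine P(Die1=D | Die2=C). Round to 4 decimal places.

0.0690

P(Die2=C) = 0.030 + 0.019 + 0.086 + 0.010 = 0.145.
P(Die1=D | Die2=C) = 0.010/0.145 = 0.0690.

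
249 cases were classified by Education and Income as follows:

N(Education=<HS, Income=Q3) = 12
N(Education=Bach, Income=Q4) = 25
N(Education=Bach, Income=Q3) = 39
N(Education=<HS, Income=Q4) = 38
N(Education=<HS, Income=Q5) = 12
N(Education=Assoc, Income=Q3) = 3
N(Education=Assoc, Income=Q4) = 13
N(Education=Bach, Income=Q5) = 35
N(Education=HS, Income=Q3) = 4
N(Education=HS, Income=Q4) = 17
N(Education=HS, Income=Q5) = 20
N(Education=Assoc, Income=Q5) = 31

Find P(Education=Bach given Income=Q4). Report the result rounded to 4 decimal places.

0.2688

Total with Income=Q4: 38 + 17 + 13 + 25 = 93.
P(Education=Bach | Income=Q4) = 25/93 = 0.2688.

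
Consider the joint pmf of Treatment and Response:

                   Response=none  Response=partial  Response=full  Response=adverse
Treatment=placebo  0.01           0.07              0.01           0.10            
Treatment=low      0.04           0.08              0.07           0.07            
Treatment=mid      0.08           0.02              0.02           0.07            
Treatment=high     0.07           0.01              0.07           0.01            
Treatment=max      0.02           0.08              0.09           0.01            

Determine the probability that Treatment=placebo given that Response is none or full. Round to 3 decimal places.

P(Response=none) = 0.01 + 0.04 + 0.08 + 0.07 + 0.02 = 0.22.
P(Response=full) = 0.01 + 0.07 + 0.02 + 0.07 + 0.09 = 0.26.
P(Response ∈ {none, full}) = 0.22 + 0.26 = 0.48; P(Treatment=placebo, Response ∈ {none, full}) = 0.01 + 0.01 = 0.02.
P(Treatment=placebo | Response ∈ {none, full}) = 0.02/0.48 = 0.042.

0.042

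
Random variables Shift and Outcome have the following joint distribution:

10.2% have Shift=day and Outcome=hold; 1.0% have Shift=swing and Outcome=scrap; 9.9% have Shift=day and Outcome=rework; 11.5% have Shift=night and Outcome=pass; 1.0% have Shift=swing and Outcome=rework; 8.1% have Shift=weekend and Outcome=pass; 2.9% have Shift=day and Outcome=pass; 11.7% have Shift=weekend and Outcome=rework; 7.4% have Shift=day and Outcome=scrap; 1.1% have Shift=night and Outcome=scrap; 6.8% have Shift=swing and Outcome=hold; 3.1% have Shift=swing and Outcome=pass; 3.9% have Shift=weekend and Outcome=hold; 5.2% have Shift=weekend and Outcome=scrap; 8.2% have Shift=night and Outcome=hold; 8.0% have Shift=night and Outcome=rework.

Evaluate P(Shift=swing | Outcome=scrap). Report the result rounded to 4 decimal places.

P(Outcome=scrap) = 0.074 + 0.010 + 0.011 + 0.052 = 0.147.
P(Shift=swing | Outcome=scrap) = 0.010/0.147 = 0.0680.

0.0680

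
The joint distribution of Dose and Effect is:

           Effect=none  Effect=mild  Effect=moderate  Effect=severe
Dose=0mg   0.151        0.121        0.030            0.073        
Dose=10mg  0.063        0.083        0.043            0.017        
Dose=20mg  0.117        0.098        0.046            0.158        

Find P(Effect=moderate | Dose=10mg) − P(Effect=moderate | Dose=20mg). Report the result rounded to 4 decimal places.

P(Dose=10mg) = 0.063 + 0.083 + 0.043 + 0.017 = 0.206; P(Effect=moderate | Dose=10mg) = 0.043/0.206 = 0.20874.
P(Dose=20mg) = 0.117 + 0.098 + 0.046 + 0.158 = 0.419; P(Effect=moderate | Dose=20mg) = 0.046/0.419 = 0.10979.
Difference = 0.0990.

0.0990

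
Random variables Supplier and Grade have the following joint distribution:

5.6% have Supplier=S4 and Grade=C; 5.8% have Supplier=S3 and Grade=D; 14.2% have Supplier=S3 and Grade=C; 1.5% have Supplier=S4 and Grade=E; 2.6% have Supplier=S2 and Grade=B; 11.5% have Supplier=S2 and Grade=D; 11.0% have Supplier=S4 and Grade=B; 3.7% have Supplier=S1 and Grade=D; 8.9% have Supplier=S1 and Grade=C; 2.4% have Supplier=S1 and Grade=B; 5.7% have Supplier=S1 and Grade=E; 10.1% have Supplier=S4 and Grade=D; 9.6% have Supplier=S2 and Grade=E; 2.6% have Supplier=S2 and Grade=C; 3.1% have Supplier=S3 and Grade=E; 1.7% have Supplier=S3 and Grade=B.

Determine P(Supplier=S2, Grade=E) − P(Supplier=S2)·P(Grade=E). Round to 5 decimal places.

0.04366

P(Supplier=S2) = 0.026 + 0.026 + 0.115 + 0.096 = 0.263.
P(Grade=E) = 0.057 + 0.096 + 0.031 + 0.015 = 0.199.
P(Supplier=S2, Grade=E) − P(Supplier=S2)P(Grade=E) = 0.096 − 0.263×0.199 = 0.04366.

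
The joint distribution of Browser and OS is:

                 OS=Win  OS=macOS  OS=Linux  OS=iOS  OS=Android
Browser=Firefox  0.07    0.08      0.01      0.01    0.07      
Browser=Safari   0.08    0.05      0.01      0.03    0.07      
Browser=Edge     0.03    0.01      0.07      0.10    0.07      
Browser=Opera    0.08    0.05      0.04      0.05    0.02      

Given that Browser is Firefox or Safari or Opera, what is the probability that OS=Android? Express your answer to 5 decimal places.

P(Browser=Firefox) = 0.07 + 0.08 + 0.01 + 0.01 + 0.07 = 0.24.
P(Browser=Safari) = 0.08 + 0.05 + 0.01 + 0.03 + 0.07 = 0.24.
P(Browser=Opera) = 0.08 + 0.05 + 0.04 + 0.05 + 0.02 = 0.24.
P(Browser ∈ {Firefox, Safari, Opera}) = 0.24 + 0.24 + 0.24 = 0.72; P(OS=Android, Browser ∈ {Firefox, Safari, Opera}) = 0.07 + 0.07 + 0.02 = 0.16.
P(OS=Android | Browser ∈ {Firefox, Safari, Opera}) = 0.16/0.72 = 0.22222.

0.22222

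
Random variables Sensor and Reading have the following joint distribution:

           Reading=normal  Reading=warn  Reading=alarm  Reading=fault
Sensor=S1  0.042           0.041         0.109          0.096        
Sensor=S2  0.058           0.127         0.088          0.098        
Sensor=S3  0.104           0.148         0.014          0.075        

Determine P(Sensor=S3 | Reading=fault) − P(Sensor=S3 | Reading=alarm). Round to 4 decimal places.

P(Reading=fault) = 0.096 + 0.098 + 0.075 = 0.269; P(Sensor=S3 | Reading=fault) = 0.075/0.269 = 0.27881.
P(Reading=alarm) = 0.109 + 0.088 + 0.014 = 0.211; P(Sensor=S3 | Reading=alarm) = 0.014/0.211 = 0.06635.
Difference = 0.2125.

0.2125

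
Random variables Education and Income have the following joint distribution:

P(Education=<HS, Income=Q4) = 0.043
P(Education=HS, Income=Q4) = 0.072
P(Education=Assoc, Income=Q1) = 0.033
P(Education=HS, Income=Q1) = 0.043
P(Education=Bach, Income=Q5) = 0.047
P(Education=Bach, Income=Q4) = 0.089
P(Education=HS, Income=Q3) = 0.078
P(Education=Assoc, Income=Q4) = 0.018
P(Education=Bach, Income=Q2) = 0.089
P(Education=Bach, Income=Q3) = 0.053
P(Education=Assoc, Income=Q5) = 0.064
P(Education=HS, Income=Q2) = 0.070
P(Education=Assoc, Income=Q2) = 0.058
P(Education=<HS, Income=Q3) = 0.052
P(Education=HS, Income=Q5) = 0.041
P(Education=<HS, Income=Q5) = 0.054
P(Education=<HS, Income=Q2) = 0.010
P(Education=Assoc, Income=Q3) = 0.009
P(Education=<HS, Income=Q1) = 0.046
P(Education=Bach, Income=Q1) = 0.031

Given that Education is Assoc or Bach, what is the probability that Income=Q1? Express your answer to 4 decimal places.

0.1303

P(Education=Assoc) = 0.033 + 0.058 + 0.009 + 0.018 + 0.064 = 0.182.
P(Education=Bach) = 0.031 + 0.089 + 0.053 + 0.089 + 0.047 = 0.309.
P(Education ∈ {Assoc, Bach}) = 0.182 + 0.309 = 0.491; P(Income=Q1, Education ∈ {Assoc, Bach}) = 0.033 + 0.031 = 0.064.
P(Income=Q1 | Education ∈ {Assoc, Bach}) = 0.064/0.491 = 0.1303.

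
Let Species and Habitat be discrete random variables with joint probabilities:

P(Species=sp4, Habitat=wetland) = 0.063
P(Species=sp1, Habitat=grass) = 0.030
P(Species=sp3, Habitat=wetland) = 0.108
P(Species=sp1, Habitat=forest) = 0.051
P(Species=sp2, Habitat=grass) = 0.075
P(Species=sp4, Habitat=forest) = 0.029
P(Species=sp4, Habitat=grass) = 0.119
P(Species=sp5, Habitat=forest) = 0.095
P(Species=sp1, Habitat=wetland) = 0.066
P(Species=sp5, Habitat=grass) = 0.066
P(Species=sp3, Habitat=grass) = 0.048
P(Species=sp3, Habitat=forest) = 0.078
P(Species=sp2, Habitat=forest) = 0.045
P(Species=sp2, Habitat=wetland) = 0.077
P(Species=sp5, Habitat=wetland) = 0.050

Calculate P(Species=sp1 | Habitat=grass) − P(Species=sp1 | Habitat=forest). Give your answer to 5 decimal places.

P(Habitat=grass) = 0.030 + 0.075 + 0.048 + 0.119 + 0.066 = 0.338; P(Species=sp1 | Habitat=grass) = 0.030/0.338 = 0.088757.
P(Habitat=forest) = 0.051 + 0.045 + 0.078 + 0.029 + 0.095 = 0.298; P(Species=sp1 | Habitat=forest) = 0.051/0.298 = 0.171141.
Difference = -0.08238.

-0.08238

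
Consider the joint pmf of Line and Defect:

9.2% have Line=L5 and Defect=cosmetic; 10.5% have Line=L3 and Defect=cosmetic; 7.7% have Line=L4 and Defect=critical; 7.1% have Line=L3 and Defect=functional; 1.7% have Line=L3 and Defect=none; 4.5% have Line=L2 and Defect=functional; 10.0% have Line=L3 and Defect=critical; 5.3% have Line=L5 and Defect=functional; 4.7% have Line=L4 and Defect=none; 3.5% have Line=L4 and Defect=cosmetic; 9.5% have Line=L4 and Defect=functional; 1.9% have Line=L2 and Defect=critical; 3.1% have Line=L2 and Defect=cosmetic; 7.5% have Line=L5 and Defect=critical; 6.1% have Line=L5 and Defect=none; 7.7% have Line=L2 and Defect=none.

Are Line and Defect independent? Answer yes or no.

no

P(Line=L2) = 0.172 and P(Defect=none) = 0.202, so their product is 0.03474, but P(Line=L2, Defect=none) = 0.077. Since these differ, Line and Defect are not independent.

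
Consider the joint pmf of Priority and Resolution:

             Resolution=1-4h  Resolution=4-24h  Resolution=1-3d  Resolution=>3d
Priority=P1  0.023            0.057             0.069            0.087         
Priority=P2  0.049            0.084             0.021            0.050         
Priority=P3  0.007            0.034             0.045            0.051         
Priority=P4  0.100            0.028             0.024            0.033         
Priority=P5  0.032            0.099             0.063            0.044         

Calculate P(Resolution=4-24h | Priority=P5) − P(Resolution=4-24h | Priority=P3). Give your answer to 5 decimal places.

P(Priority=P5) = 0.032 + 0.099 + 0.063 + 0.044 = 0.238; P(Resolution=4-24h | Priority=P5) = 0.099/0.238 = 0.415966.
P(Priority=P3) = 0.007 + 0.034 + 0.045 + 0.051 = 0.137; P(Resolution=4-24h | Priority=P3) = 0.034/0.137 = 0.248175.
Difference = 0.16779.

0.16779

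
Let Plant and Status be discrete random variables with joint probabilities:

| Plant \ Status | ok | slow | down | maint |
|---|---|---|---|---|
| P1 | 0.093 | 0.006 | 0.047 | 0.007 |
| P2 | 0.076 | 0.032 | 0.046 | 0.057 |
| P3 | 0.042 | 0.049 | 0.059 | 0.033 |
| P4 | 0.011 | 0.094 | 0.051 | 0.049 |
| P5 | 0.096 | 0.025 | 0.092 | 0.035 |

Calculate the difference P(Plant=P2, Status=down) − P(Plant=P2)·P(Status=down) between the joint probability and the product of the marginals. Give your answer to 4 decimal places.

-0.0162

P(Plant=P2) = 0.076 + 0.032 + 0.046 + 0.057 = 0.211.
P(Status=down) = 0.047 + 0.046 + 0.059 + 0.051 + 0.092 = 0.295.
P(Plant=P2, Status=down) − P(Plant=P2)P(Status=down) = 0.046 − 0.211×0.295 = -0.0162.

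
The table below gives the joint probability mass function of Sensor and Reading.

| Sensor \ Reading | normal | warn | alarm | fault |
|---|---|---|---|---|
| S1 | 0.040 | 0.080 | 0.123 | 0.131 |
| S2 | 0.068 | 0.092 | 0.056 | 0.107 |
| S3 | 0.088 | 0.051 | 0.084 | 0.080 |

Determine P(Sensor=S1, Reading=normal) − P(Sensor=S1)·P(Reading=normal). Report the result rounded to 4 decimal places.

-0.0333

P(Sensor=S1) = 0.040 + 0.080 + 0.123 + 0.131 = 0.374.
P(Reading=normal) = 0.040 + 0.068 + 0.088 = 0.196.
P(Sensor=S1, Reading=normal) − P(Sensor=S1)P(Reading=normal) = 0.040 − 0.374×0.196 = -0.0333.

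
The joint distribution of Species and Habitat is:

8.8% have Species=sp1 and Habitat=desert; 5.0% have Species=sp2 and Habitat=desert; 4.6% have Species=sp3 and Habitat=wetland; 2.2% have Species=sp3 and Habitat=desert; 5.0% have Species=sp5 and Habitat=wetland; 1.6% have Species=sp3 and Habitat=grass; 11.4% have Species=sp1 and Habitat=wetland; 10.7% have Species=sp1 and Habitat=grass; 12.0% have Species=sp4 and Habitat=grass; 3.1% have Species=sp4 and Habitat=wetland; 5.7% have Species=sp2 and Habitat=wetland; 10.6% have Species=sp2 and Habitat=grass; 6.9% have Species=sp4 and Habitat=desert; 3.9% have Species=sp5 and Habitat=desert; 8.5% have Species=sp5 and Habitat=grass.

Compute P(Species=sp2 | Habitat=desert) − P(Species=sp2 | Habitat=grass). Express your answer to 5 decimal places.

P(Habitat=desert) = 0.088 + 0.050 + 0.022 + 0.069 + 0.039 = 0.268; P(Species=sp2 | Habitat=desert) = 0.050/0.268 = 0.186567.
P(Habitat=grass) = 0.107 + 0.106 + 0.016 + 0.120 + 0.085 = 0.434; P(Species=sp2 | Habitat=grass) = 0.106/0.434 = 0.244240.
Difference = -0.05767.

-0.05767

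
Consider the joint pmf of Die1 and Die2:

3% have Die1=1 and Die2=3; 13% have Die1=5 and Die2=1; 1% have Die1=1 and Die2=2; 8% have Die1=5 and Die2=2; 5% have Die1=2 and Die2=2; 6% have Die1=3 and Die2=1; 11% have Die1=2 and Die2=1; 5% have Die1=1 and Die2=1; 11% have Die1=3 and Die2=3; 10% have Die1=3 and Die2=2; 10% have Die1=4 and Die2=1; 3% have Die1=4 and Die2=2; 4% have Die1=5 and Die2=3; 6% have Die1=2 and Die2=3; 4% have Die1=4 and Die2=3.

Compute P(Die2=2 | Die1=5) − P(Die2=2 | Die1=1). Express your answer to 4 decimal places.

P(Die1=5) = 0.13 + 0.08 + 0.04 = 0.25; P(Die2=2 | Die1=5) = 0.08/0.25 = 0.32000.
P(Die1=1) = 0.05 + 0.01 + 0.03 = 0.09; P(Die2=2 | Die1=1) = 0.01/0.09 = 0.11111.
Difference = 0.2089.

0.2089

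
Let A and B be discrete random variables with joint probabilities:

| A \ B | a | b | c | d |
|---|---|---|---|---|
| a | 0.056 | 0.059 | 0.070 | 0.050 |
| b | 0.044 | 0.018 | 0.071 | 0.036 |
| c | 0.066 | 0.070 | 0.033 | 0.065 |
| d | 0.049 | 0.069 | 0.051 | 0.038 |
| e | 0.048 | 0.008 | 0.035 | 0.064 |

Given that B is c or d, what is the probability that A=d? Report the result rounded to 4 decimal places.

0.1735

P(B=c) = 0.070 + 0.071 + 0.033 + 0.051 + 0.035 = 0.260.
P(B=d) = 0.050 + 0.036 + 0.065 + 0.038 + 0.064 = 0.253.
P(B ∈ {c, d}) = 0.260 + 0.253 = 0.513; P(A=d, B ∈ {c, d}) = 0.051 + 0.038 = 0.089.
P(A=d | B ∈ {c, d}) = 0.089/0.513 = 0.1735.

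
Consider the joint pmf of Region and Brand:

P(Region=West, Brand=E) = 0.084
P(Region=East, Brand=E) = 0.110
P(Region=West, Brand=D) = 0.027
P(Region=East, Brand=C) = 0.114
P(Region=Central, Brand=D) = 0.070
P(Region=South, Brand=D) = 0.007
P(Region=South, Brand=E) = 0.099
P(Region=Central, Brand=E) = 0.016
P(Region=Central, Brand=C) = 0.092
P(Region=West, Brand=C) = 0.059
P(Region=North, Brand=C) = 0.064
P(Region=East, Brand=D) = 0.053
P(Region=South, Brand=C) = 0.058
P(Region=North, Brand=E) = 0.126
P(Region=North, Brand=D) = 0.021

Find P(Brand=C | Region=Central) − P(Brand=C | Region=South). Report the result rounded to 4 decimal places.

P(Region=Central) = 0.092 + 0.070 + 0.016 = 0.178; P(Brand=C | Region=Central) = 0.092/0.178 = 0.51685.
P(Region=South) = 0.058 + 0.007 + 0.099 = 0.164; P(Brand=C | Region=South) = 0.058/0.164 = 0.35366.
Difference = 0.1632.

0.1632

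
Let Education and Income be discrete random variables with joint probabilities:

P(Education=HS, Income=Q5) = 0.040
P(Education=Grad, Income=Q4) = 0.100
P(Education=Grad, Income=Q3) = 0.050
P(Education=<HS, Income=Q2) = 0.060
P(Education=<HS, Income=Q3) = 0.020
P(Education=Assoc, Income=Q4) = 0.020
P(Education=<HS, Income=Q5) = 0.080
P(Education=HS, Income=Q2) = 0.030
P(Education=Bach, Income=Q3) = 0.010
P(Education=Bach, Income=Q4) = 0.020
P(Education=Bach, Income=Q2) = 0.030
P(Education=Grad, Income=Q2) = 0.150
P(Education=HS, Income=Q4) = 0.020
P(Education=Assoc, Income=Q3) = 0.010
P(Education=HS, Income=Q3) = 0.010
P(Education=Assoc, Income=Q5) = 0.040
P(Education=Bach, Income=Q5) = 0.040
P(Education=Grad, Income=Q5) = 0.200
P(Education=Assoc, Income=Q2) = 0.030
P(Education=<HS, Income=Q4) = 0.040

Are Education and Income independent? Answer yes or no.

Every cell satisfies P(Education,Income) = P(Education)·P(Income). For instance P(Education=Grad) = 0.500, P(Income=Q2) = 0.300, and 0.500×0.300 = 0.150 matches the joint entry. So Education and Income are independent.

yes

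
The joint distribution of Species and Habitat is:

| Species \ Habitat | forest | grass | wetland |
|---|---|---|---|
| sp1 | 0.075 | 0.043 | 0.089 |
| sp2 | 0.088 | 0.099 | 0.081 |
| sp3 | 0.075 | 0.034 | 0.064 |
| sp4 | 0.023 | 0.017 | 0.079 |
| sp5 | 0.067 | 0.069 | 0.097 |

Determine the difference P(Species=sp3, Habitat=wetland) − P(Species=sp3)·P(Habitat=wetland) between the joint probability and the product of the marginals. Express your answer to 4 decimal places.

P(Species=sp3) = 0.075 + 0.034 + 0.064 = 0.173.
P(Habitat=wetland) = 0.089 + 0.081 + 0.064 + 0.079 + 0.097 = 0.410.
P(Species=sp3, Habitat=wetland) − P(Species=sp3)P(Habitat=wetland) = 0.064 − 0.173×0.410 = -0.0069.

-0.0069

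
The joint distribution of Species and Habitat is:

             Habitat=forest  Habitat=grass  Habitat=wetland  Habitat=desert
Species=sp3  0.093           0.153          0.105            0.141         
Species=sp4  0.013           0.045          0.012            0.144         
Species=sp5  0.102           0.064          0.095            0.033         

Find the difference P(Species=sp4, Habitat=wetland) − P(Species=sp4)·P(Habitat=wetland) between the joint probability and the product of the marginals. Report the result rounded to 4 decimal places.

P(Species=sp4) = 0.013 + 0.045 + 0.012 + 0.144 = 0.214.
P(Habitat=wetland) = 0.105 + 0.012 + 0.095 = 0.212.
P(Species=sp4, Habitat=wetland) − P(Species=sp4)P(Habitat=wetland) = 0.012 − 0.214×0.212 = -0.0334.

-0.0334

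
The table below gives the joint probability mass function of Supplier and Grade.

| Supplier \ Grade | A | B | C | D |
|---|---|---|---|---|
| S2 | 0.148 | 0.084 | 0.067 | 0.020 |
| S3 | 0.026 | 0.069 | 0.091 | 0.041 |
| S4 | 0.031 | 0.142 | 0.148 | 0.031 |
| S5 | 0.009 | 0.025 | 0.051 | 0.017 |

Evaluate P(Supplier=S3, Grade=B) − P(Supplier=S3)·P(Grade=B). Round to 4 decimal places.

-0.0036

P(Supplier=S3) = 0.026 + 0.069 + 0.091 + 0.041 = 0.227.
P(Grade=B) = 0.084 + 0.069 + 0.142 + 0.025 = 0.320.
P(Supplier=S3, Grade=B) − P(Supplier=S3)P(Grade=B) = 0.069 − 0.227×0.320 = -0.0036.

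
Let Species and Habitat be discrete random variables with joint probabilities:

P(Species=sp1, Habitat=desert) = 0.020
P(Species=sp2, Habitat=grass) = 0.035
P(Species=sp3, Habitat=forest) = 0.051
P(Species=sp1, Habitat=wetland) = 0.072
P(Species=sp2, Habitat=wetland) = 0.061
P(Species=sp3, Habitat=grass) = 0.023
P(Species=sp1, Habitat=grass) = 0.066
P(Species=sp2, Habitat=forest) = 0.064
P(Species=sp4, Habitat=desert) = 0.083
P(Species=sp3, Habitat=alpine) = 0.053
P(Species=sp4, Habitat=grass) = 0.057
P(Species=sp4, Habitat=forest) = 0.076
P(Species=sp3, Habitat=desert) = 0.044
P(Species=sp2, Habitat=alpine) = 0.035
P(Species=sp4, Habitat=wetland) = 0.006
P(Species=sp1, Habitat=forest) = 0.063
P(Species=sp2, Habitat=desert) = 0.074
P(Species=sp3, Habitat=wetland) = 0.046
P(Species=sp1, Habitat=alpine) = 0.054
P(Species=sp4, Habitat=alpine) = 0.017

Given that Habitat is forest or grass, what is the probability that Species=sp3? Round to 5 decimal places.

P(Habitat=forest) = 0.063 + 0.064 + 0.051 + 0.076 = 0.254.
P(Habitat=grass) = 0.066 + 0.035 + 0.023 + 0.057 = 0.181.
P(Habitat ∈ {forest, grass}) = 0.254 + 0.181 = 0.435; P(Species=sp3, Habitat ∈ {forest, grass}) = 0.051 + 0.023 = 0.074.
P(Species=sp3 | Habitat ∈ {forest, grass}) = 0.074/0.435 = 0.17011.

0.17011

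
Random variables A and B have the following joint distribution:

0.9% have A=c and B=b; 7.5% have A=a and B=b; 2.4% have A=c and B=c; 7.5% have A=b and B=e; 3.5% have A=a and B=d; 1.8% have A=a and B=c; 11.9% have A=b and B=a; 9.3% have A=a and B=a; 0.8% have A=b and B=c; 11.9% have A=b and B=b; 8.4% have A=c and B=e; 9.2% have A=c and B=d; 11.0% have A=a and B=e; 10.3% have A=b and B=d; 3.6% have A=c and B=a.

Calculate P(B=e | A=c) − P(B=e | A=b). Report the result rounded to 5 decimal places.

0.16597

P(A=c) = 0.036 + 0.009 + 0.024 + 0.092 + 0.084 = 0.245; P(B=e | A=c) = 0.084/0.245 = 0.342857.
P(A=b) = 0.119 + 0.119 + 0.008 + 0.103 + 0.075 = 0.424; P(B=e | A=b) = 0.075/0.424 = 0.176887.
Difference = 0.16597.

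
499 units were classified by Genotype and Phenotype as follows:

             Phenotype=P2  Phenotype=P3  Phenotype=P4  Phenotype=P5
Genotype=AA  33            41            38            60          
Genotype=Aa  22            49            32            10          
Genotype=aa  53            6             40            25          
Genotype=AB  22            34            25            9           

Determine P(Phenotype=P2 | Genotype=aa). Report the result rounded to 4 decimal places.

Total with Genotype=aa: 53 + 6 + 40 + 25 = 124.
P(Phenotype=P2 | Genotype=aa) = 53/124 = 0.4274.

0.4274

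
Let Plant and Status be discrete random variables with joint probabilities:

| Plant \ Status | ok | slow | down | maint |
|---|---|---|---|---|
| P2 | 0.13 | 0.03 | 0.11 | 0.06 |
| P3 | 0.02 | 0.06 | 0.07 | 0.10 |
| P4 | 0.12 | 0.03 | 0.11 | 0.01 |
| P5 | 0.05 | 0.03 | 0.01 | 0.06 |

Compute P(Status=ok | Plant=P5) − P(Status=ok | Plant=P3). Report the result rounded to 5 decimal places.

P(Plant=P5) = 0.05 + 0.03 + 0.01 + 0.06 = 0.15; P(Status=ok | Plant=P5) = 0.05/0.15 = 0.333333.
P(Plant=P3) = 0.02 + 0.06 + 0.07 + 0.10 = 0.25; P(Status=ok | Plant=P3) = 0.02/0.25 = 0.080000.
Difference = 0.25333.

0.25333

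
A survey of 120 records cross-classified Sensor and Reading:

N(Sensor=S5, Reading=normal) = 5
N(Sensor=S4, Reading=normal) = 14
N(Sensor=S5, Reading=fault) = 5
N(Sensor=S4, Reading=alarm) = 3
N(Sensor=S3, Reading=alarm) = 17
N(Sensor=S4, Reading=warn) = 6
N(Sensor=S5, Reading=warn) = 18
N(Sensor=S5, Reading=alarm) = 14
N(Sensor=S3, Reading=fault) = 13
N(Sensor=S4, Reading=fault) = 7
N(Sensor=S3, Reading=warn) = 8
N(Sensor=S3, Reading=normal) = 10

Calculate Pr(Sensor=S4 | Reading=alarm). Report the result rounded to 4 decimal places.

0.0882

Total with Reading=alarm: 17 + 3 + 14 = 34.
P(Sensor=S4 | Reading=alarm) = 3/34 = 0.0882.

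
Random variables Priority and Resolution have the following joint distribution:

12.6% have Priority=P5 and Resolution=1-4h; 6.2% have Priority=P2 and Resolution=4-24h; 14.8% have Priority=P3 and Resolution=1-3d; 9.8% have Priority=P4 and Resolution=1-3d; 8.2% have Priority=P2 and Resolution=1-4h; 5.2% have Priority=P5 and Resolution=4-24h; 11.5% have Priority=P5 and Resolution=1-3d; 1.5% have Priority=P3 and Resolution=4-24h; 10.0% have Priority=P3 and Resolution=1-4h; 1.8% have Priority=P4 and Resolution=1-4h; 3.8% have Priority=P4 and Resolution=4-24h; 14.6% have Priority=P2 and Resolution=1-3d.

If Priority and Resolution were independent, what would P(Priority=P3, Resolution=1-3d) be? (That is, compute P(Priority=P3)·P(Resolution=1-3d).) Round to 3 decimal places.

P(Priority=P3) = 0.100 + 0.015 + 0.148 = 0.263.
P(Resolution=1-3d) = 0.146 + 0.148 + 0.098 + 0.115 = 0.507.
Product: 0.263 × 0.507 = 0.133.

0.133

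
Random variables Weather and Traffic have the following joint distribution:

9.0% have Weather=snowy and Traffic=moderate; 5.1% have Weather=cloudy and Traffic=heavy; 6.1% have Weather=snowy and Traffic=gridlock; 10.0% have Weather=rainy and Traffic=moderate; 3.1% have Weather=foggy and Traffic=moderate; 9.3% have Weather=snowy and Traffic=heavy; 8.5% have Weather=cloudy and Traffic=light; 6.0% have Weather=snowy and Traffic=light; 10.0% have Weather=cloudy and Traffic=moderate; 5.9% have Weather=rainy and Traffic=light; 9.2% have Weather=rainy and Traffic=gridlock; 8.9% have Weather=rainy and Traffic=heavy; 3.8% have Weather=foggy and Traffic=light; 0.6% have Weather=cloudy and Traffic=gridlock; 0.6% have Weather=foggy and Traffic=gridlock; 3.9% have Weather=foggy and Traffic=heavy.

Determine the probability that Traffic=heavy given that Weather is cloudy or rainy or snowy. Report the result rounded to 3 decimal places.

0.263

P(Weather=cloudy) = 0.085 + 0.100 + 0.051 + 0.006 = 0.242.
P(Weather=rainy) = 0.059 + 0.100 + 0.089 + 0.092 = 0.340.
P(Weather=snowy) = 0.060 + 0.090 + 0.093 + 0.061 = 0.304.
P(Weather ∈ {cloudy, rainy, snowy}) = 0.242 + 0.340 + 0.304 = 0.886; P(Traffic=heavy, Weather ∈ {cloudy, rainy, snowy}) = 0.051 + 0.089 + 0.093 = 0.233.
P(Traffic=heavy | Weather ∈ {cloudy, rainy, snowy}) = 0.233/0.886 = 0.263.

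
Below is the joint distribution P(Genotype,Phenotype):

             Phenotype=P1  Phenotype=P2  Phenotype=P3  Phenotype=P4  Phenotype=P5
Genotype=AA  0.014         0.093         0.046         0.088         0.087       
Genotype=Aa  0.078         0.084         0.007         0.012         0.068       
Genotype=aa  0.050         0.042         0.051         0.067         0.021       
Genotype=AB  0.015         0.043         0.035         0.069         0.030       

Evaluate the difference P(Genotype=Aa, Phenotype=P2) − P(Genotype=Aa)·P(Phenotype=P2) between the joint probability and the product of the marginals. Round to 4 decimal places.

0.0188

P(Genotype=Aa) = 0.078 + 0.084 + 0.007 + 0.012 + 0.068 = 0.249.
P(Phenotype=P2) = 0.093 + 0.084 + 0.042 + 0.043 = 0.262.
P(Genotype=Aa, Phenotype=P2) − P(Genotype=Aa)P(Phenotype=P2) = 0.084 − 0.249×0.262 = 0.0188.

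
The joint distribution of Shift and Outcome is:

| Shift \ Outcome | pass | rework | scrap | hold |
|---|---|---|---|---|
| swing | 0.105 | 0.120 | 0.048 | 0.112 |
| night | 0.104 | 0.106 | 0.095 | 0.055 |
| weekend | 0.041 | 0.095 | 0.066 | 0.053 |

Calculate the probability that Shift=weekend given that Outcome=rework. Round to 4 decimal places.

P(Outcome=rework) = 0.120 + 0.106 + 0.095 = 0.321.
P(Shift=weekend | Outcome=rework) = 0.095/0.321 = 0.2960.

0.2960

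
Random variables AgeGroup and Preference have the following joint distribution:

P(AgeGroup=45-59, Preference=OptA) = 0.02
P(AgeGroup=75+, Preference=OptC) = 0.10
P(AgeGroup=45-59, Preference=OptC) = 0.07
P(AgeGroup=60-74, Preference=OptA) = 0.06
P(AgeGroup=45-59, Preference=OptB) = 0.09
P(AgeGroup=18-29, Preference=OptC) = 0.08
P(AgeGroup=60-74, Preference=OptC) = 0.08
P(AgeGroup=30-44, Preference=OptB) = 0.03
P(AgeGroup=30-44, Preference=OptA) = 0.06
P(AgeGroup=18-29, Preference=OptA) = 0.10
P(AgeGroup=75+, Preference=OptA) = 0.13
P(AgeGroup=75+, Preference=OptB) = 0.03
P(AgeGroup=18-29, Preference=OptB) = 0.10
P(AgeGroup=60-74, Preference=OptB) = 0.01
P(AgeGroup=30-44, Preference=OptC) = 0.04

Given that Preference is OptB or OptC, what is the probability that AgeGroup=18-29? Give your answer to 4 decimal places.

0.2857

P(Preference=OptB) = 0.10 + 0.03 + 0.09 + 0.01 + 0.03 = 0.26.
P(Preference=OptC) = 0.08 + 0.04 + 0.07 + 0.08 + 0.10 = 0.37.
P(Preference ∈ {OptB, OptC}) = 0.26 + 0.37 = 0.63; P(AgeGroup=18-29, Preference ∈ {OptB, OptC}) = 0.10 + 0.08 = 0.18.
P(AgeGroup=18-29 | Preference ∈ {OptB, OptC}) = 0.18/0.63 = 0.2857.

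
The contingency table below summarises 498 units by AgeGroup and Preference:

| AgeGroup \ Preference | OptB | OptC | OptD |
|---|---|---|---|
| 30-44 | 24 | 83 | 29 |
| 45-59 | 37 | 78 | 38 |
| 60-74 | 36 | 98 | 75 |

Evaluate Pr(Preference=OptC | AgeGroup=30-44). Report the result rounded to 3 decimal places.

Total with AgeGroup=30-44: 24 + 83 + 29 = 136.
P(Preference=OptC | AgeGroup=30-44) = 83/136 = 0.610.

0.610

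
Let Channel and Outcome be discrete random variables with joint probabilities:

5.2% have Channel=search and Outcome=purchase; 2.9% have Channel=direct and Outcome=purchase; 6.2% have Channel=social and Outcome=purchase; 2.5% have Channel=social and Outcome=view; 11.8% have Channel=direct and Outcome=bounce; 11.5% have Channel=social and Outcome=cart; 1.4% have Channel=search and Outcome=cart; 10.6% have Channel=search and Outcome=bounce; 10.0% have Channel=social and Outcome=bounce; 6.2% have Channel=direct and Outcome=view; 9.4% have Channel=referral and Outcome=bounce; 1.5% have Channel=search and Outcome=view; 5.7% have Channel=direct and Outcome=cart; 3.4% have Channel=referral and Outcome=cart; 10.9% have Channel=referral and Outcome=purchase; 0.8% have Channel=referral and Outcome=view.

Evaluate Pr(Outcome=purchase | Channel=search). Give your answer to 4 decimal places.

0.2781

P(Channel=search) = 0.106 + 0.015 + 0.014 + 0.052 = 0.187.
P(Outcome=purchase | Channel=search) = 0.052/0.187 = 0.2781.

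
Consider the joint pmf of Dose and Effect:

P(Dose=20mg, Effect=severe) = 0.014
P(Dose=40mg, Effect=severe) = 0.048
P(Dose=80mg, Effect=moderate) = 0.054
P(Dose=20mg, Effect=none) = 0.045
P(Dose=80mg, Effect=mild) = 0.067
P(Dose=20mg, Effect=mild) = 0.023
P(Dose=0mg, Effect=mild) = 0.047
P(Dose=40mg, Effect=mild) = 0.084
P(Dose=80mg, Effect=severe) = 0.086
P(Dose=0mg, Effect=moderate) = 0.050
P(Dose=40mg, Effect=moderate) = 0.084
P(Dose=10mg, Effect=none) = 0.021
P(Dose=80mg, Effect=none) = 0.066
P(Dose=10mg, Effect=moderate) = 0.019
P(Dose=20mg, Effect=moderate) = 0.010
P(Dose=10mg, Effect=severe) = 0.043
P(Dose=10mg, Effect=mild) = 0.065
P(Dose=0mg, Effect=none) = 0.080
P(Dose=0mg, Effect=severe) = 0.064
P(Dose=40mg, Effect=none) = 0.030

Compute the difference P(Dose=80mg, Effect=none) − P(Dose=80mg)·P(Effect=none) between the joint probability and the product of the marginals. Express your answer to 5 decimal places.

P(Dose=80mg) = 0.066 + 0.067 + 0.054 + 0.086 = 0.273.
P(Effect=none) = 0.080 + 0.021 + 0.045 + 0.030 + 0.066 = 0.242.
P(Dose=80mg, Effect=none) − P(Dose=80mg)P(Effect=none) = 0.066 − 0.273×0.242 = -0.00007.

-0.00007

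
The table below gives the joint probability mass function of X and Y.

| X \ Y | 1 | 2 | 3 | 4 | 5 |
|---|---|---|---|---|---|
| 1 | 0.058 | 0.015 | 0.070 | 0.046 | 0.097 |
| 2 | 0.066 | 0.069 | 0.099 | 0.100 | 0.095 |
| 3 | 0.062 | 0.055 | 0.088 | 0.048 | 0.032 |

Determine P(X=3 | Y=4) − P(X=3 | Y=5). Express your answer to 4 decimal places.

0.1046

P(Y=4) = 0.046 + 0.100 + 0.048 = 0.194; P(X=3 | Y=4) = 0.048/0.194 = 0.24742.
P(Y=5) = 0.097 + 0.095 + 0.032 = 0.224; P(X=3 | Y=5) = 0.032/0.224 = 0.14286.
Difference = 0.1046.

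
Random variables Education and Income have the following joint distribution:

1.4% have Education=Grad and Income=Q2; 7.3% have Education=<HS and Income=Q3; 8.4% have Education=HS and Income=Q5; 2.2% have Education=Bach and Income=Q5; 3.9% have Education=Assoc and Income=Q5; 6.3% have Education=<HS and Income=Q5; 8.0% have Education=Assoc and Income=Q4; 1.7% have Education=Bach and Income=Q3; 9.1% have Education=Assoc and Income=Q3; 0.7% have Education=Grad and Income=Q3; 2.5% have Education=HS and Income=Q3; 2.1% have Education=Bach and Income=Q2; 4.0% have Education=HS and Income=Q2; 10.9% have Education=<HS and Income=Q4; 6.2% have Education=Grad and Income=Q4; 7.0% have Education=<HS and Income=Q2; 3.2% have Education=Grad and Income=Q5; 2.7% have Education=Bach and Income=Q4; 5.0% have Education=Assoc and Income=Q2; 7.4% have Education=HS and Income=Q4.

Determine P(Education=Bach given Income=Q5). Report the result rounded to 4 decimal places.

0.0917

P(Income=Q5) = 0.063 + 0.084 + 0.039 + 0.022 + 0.032 = 0.240.
P(Education=Bach | Income=Q5) = 0.022/0.240 = 0.0917.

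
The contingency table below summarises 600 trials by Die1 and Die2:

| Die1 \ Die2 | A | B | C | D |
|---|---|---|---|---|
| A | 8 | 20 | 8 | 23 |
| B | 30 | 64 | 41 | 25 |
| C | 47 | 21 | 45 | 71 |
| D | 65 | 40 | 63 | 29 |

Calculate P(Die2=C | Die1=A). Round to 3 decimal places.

0.136

Total with Die1=A: 8 + 20 + 8 + 23 = 59.
P(Die2=C | Die1=A) = 8/59 = 0.136.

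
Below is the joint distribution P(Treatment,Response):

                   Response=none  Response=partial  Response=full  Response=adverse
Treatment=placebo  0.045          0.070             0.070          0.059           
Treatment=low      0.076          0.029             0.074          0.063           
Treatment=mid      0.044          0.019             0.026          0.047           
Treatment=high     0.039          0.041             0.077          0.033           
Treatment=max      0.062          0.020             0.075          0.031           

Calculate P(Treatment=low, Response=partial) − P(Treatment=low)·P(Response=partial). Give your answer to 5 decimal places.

-0.01432

P(Treatment=low) = 0.076 + 0.029 + 0.074 + 0.063 = 0.242.
P(Response=partial) = 0.070 + 0.029 + 0.019 + 0.041 + 0.020 = 0.179.
P(Treatment=low, Response=partial) − P(Treatment=low)P(Response=partial) = 0.029 − 0.242×0.179 = -0.01432.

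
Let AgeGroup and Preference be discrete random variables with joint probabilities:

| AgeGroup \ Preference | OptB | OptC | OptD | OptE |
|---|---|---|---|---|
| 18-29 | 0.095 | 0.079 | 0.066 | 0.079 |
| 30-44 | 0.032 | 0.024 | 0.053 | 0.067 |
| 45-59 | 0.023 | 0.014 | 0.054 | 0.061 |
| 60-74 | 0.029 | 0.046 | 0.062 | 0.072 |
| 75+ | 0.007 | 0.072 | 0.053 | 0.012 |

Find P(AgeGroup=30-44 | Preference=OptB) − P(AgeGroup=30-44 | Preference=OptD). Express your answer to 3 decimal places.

P(Preference=OptB) = 0.095 + 0.032 + 0.023 + 0.029 + 0.007 = 0.186; P(AgeGroup=30-44 | Preference=OptB) = 0.032/0.186 = 0.1720.
P(Preference=OptD) = 0.066 + 0.053 + 0.054 + 0.062 + 0.053 = 0.288; P(AgeGroup=30-44 | Preference=OptD) = 0.053/0.288 = 0.1840.
Difference = -0.012.

-0.012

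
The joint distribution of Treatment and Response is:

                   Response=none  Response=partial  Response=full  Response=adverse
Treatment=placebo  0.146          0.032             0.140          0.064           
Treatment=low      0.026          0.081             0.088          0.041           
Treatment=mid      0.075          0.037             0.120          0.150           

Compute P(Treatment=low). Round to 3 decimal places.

0.236

P(Treatment=low) = 0.026 + 0.081 + 0.088 + 0.041 = 0.236.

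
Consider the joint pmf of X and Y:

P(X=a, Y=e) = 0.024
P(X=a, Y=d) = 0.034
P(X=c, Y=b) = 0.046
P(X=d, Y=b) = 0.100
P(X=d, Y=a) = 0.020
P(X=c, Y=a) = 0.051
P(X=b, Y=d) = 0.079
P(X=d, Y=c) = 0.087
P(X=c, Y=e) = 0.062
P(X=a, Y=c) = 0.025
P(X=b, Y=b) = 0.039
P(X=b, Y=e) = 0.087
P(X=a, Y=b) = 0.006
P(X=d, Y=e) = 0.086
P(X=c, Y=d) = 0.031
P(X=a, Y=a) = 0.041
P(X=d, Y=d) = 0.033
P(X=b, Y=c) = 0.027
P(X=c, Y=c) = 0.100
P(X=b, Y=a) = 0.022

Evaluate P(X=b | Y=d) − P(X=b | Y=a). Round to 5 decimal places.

0.28215

P(Y=d) = 0.034 + 0.079 + 0.031 + 0.033 = 0.177; P(X=b | Y=d) = 0.079/0.177 = 0.446328.
P(Y=a) = 0.041 + 0.022 + 0.051 + 0.020 = 0.134; P(X=b | Y=a) = 0.022/0.134 = 0.164179.
Difference = 0.28215.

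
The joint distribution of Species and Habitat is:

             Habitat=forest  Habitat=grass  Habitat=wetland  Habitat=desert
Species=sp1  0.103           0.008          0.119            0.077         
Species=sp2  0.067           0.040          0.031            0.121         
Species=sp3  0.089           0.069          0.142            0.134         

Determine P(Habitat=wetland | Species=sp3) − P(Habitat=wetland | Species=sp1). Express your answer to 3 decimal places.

P(Species=sp3) = 0.089 + 0.069 + 0.142 + 0.134 = 0.434; P(Habitat=wetland | Species=sp3) = 0.142/0.434 = 0.3272.
P(Species=sp1) = 0.103 + 0.008 + 0.119 + 0.077 = 0.307; P(Habitat=wetland | Species=sp1) = 0.119/0.307 = 0.3876.
Difference = -0.060.

-0.060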